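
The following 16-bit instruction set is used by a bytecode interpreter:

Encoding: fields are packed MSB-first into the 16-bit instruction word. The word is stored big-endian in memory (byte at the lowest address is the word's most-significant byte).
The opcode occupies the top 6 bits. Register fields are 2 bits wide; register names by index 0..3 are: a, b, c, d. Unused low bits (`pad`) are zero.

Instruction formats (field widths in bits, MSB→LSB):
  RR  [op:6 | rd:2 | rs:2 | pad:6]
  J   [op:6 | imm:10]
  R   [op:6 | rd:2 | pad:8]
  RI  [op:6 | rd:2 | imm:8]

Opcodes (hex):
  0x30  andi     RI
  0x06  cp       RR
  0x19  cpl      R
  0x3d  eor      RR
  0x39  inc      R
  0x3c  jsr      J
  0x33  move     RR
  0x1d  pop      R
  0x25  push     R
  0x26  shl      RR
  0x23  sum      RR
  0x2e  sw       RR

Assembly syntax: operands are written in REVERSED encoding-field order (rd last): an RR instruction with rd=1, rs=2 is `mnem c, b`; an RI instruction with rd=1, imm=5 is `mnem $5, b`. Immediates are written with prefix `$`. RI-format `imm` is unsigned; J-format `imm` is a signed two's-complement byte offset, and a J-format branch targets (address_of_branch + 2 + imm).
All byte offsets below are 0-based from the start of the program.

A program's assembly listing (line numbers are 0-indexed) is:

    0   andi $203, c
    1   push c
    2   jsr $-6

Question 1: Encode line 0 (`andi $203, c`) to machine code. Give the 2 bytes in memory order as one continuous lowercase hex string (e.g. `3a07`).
c2cb

L0: andi op=0x30:6|rd=2:2|imm=203:8 ⇒ 0xc2cb ⇒ big c2 cb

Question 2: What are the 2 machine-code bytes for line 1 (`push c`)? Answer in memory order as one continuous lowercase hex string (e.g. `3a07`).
L1: push op=0x25:6|rd=2:2|pad=0:8 ⇒ 0x9600 ⇒ big 96 00

9600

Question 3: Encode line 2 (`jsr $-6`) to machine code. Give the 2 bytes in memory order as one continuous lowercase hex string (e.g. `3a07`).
f3fa

line 2 (jsr): pack op=0x3c:6|imm=-6:10 = 0xf3fa; big→ f3 fa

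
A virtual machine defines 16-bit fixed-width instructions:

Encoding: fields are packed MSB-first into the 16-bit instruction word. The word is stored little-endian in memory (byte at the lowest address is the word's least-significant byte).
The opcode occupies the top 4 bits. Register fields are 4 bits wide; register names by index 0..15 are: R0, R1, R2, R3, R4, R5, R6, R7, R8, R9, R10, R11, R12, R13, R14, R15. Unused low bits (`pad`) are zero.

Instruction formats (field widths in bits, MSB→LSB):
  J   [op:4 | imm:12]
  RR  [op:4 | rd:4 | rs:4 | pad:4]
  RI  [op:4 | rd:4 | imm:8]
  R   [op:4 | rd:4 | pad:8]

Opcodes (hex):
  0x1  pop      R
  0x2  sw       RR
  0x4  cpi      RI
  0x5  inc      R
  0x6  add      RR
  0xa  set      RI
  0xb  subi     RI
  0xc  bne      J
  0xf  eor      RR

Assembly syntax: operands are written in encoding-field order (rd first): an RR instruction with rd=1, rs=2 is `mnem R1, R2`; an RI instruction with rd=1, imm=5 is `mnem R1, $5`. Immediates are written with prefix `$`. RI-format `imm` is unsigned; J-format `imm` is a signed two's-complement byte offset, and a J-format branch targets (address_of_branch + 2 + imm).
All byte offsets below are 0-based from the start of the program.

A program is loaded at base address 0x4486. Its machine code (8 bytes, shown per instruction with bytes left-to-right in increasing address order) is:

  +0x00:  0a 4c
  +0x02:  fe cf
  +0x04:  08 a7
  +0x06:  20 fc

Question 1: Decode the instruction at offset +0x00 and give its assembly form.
cpi R12, $10

@+00  little-endian(0a 4c) = 0x4c0a
  opcode bits[15:12]=0x4: cpi/RI
  rd@[11:8]=0xc ⇒ R12
  imm@[7:0]=0xa ⇒ $10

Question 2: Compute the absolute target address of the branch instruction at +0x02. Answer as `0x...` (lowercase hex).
[02] fe cf → 0xcffe
  opcode bits[15:12]=0xc: bne/J
  [11:0] imm=4094 (s12→-2) = $-2
  target = base 0x4486 + off 0x02 + 2 + imm -2 = 0x4488

0x4488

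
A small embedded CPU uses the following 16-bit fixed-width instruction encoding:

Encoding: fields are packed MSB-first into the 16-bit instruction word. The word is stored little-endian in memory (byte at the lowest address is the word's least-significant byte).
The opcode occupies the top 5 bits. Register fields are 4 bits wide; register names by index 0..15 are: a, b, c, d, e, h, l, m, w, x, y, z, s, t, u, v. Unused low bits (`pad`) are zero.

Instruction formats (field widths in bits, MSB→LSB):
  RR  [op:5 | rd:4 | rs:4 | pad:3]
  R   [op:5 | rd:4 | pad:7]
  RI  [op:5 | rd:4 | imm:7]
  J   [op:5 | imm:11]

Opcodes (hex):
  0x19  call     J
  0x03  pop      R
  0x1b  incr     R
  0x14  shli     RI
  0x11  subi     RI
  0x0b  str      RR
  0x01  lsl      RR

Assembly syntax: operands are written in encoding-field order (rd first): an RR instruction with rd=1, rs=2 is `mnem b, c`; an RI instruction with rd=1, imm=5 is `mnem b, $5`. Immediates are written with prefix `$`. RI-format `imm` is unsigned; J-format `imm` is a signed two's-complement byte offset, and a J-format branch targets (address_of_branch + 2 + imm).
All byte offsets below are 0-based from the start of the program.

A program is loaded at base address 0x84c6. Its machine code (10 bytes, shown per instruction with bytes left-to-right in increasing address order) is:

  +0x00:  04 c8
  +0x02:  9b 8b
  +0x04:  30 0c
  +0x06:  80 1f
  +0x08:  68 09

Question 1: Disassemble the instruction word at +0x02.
subi m, $27

off 0x02: read 9b 8b as little → 0x8b9b
  op=0x8b9b>>11=0x11 ⇒ subi (RI)
  [10:7] rd=7 = m
  [6:0] imm=27 = $27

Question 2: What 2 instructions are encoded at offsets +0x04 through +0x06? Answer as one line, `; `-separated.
@+04  little-endian(30 0c) = 0x0c30
  op=0x0c30>>11=0x1 ⇒ lsl (RR)
  rd: (w>>7)&0xf=0x8 → w
  rs: (w>>3)&0xf=0x6 → l
@+06  little-endian(80 1f) = 0x1f80
  op=0x1f80>>11=0x3 ⇒ pop (R)
  rd: (w>>7)&0xf=0xf → v

lsl w, l; pop v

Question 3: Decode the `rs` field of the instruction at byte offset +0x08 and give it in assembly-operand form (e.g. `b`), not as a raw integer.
t

off 0x08: read 68 09 as little → 0x0968
  opcode bits[15:11]=0x1: lsl/RR
  rd@[10:7]=0x2 ⇒ c
  rs@[6:3]=0xd ⇒ t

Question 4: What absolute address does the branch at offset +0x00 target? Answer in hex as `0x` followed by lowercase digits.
off 0x00: read 04 c8 as little → 0xc804
  top 5b → 0x19 → call [J]
  imm@[10:0]=0x4 ⇒ $4
  target = base 0x84c6 + off 0x00 + 2 + imm 4 = 0x84cc

0x84cc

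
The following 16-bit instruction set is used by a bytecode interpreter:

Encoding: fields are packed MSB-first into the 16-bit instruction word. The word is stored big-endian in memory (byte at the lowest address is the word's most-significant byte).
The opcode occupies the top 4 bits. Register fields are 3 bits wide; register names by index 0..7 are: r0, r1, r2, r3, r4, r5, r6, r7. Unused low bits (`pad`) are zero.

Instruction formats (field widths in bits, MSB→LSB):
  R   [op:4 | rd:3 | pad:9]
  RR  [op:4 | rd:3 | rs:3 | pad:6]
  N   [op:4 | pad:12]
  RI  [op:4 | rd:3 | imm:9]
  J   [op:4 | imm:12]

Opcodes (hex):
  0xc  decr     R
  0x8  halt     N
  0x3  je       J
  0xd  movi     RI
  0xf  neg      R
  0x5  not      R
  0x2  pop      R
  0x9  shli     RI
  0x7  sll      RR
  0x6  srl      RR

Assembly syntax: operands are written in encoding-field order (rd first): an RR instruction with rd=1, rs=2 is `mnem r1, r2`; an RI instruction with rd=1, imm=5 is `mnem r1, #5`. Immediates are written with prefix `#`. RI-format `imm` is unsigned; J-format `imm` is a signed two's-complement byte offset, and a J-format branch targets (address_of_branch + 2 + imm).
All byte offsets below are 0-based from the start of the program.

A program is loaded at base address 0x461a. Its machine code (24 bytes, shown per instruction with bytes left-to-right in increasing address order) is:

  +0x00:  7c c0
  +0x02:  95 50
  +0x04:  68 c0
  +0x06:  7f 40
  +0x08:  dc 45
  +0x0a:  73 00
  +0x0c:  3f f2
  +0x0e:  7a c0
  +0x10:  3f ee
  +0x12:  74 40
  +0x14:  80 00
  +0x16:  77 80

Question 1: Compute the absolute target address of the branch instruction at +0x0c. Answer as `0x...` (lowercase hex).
off 0x0c: read 3f f2 as big → 0x3ff2
  opcode bits[15:12]=0x3: je/J
  imm: (w>>0)&0xfff=0xff2 (s12→-14) → #-14
  target = base 0x461a + off 0x0c + 2 + imm -14 = 0x461a

0x461a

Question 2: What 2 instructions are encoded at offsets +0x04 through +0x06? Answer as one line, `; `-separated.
srl r4, r3; sll r7, r5

[04] 68 c0 → 0x68c0
  opcode bits[15:12]=0x6: srl/RR
  rd@[11:9]=0x4 ⇒ r4
  rs@[8:6]=0x3 ⇒ r3
[06] 7f 40 → 0x7f40
  opcode bits[15:12]=0x7: sll/RR
  rd@[11:9]=0x7 ⇒ r7
  rs@[8:6]=0x5 ⇒ r5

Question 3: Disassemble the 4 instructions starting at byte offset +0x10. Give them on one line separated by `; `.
je #-18; sll r2, r1; halt; sll r3, r6

off 0x10: read 3f ee as big → 0x3fee
  top 4b → 0x3 → je [J]
  [11:0] imm=4078 (s12→-18) = #-18
off 0x12: read 74 40 as big → 0x7440
  top 4b → 0x7 → sll [RR]
  [11:9] rd=2 = r2
  [8:6] rs=1 = r1
off 0x14: read 80 00 as big → 0x8000
  top 4b → 0x8 → halt [N]
off 0x16: read 77 80 as big → 0x7780
  top 4b → 0x7 → sll [RR]
  [11:9] rd=3 = r3
  [8:6] rs=6 = r6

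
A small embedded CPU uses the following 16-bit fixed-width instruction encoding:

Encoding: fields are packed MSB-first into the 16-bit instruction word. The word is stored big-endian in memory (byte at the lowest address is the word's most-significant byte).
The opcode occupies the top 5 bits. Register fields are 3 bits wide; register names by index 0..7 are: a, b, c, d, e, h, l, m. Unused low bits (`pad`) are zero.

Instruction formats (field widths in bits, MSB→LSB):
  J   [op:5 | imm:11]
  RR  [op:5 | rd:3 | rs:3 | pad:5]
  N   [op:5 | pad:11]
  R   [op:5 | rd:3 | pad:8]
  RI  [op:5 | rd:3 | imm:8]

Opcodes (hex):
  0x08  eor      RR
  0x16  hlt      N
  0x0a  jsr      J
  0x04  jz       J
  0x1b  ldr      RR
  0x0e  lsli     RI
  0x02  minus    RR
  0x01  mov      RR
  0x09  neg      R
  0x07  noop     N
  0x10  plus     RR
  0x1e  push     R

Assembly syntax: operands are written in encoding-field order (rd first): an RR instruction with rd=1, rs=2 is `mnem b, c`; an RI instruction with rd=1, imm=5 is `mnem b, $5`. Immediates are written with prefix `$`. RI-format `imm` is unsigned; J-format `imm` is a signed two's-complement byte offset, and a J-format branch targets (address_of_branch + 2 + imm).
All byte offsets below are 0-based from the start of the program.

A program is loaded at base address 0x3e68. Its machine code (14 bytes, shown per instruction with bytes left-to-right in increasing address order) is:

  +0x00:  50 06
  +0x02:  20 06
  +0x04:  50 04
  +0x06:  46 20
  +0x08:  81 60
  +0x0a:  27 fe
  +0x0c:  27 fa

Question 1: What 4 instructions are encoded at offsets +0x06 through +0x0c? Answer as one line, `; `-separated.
@+06  big-endian(46 20) = 0x4620
  opcode bits[15:11]=0x8: eor/RR
  rd@[10:8]=0x6 ⇒ l
  rs@[7:5]=0x1 ⇒ b
@+08  big-endian(81 60) = 0x8160
  opcode bits[15:11]=0x10: plus/RR
  rd@[10:8]=0x1 ⇒ b
  rs@[7:5]=0x3 ⇒ d
@+0a  big-endian(27 fe) = 0x27fe
  opcode bits[15:11]=0x4: jz/J
  imm@[10:0]=0x7fe (s11→-2) ⇒ $-2
@+0c  big-endian(27 fa) = 0x27fa
  opcode bits[15:11]=0x4: jz/J
  imm@[10:0]=0x7fa (s11→-6) ⇒ $-6

eor l, b; plus b, d; jz $-2; jz $-6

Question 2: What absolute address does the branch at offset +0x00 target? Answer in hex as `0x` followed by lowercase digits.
0x3e70

+0x00: 50 06 ⇒ word 0x5006 (big)
  op=0x5006>>11=0xa ⇒ jsr (J)
  imm: (w>>0)&0x7ff=0x6 → $6
  target = base 0x3e68 + off 0x00 + 2 + imm 6 = 0x3e70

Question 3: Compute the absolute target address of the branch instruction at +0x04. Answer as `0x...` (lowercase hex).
+0x04: 50 04 ⇒ word 0x5004 (big)
  opcode bits[15:11]=0xa: jsr/J
  imm@[10:0]=0x4 ⇒ $4
  target = base 0x3e68 + off 0x04 + 2 + imm 4 = 0x3e72

0x3e72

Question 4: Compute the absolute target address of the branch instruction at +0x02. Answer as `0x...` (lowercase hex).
[02] 20 06 → 0x2006
  top 5b → 0x4 → jz [J]
  imm@[10:0]=0x6 ⇒ $6
  target = base 0x3e68 + off 0x02 + 2 + imm 6 = 0x3e72

0x3e72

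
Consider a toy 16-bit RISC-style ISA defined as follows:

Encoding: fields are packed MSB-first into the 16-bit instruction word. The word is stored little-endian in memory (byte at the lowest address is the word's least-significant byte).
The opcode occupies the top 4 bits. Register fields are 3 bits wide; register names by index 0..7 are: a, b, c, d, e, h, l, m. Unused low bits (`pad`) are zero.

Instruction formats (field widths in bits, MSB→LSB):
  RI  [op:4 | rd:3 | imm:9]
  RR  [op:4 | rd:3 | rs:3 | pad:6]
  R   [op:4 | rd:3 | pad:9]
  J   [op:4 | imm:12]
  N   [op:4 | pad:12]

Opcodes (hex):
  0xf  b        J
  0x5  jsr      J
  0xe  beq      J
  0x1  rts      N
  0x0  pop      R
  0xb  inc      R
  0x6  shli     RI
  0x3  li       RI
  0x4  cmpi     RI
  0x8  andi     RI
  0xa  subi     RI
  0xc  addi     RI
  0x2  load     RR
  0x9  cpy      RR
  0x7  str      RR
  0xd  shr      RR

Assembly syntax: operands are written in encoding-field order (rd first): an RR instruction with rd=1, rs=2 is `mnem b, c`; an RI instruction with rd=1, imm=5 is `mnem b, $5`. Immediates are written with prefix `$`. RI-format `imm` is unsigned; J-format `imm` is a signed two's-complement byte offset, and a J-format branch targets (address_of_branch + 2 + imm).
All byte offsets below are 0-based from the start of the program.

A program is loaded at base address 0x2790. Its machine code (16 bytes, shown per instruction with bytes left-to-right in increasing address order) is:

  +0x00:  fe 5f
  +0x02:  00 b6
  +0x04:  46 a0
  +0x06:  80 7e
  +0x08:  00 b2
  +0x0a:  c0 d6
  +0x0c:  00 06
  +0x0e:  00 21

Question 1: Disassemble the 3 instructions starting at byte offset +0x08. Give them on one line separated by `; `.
inc b; shr d, d; pop d

@+08  little-endian(00 b2) = 0xb200
  opcode bits[15:12]=0xb: inc/R
  rd: (w>>9)&0x7=0x1 → b
@+0a  little-endian(c0 d6) = 0xd6c0
  opcode bits[15:12]=0xd: shr/RR
  rd: (w>>9)&0x7=0x3 → d
  rs: (w>>6)&0x7=0x3 → d
@+0c  little-endian(00 06) = 0x0600
  opcode bits[15:12]=0x0: pop/R
  rd: (w>>9)&0x7=0x3 → d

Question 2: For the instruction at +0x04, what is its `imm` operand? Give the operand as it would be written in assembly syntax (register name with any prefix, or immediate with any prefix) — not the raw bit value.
$70

@+04  little-endian(46 a0) = 0xa046
  top 4b → 0xa → subi [RI]
  [11:9] rd=0 = a
  [8:0] imm=70 = $70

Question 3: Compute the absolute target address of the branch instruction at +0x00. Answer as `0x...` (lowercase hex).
[00] fe 5f → 0x5ffe
  top 4b → 0x5 → jsr [J]
  imm: (w>>0)&0xfff=0xffe (s12→-2) → $-2
  target = base 0x2790 + off 0x00 + 2 + imm -2 = 0x2790

0x2790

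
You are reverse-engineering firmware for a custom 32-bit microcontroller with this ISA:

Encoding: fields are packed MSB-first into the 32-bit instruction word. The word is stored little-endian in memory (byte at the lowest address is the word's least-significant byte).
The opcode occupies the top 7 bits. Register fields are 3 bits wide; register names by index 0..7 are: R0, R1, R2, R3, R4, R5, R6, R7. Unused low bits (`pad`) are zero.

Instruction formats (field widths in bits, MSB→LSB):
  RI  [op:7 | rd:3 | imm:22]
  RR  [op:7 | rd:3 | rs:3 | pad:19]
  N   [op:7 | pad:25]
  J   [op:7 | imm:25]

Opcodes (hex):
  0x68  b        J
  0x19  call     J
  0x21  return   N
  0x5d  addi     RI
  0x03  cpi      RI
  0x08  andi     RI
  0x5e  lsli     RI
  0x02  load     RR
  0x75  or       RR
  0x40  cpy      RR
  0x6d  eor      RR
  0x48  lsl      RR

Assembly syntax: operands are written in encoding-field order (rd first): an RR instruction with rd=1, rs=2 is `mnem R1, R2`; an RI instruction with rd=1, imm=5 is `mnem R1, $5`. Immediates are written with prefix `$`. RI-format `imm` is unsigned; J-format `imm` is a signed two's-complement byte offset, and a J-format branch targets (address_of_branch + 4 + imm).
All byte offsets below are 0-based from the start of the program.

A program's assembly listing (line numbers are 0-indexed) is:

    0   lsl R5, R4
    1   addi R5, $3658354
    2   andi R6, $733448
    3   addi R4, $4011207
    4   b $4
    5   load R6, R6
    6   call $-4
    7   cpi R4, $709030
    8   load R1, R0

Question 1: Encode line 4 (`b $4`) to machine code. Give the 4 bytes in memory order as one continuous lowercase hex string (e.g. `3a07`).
040000d0

L4: b op=0x68:7|imm=4:25 ⇒ 0xd0000004 ⇒ little 04 00 00 d0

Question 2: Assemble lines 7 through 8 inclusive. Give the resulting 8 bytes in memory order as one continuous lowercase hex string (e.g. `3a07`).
a6d10a0700004004

7. cpi fields op=0x3:7|rd=4:3|imm=709030:22 → word 070ad1a6h → a6 d1 0a 07
8. load fields op=0x2:7|rd=1:3|rs=0:3|pad=0:19 → word 04400000h → 00 00 40 04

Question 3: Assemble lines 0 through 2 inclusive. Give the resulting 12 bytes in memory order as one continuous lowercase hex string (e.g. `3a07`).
0000609172d277bb08318b11

0. lsl fields op=0x48:7|rd=5:3|rs=4:3|pad=0:19 → word 91600000h → 00 00 60 91
1. addi fields op=0x5d:7|rd=5:3|imm=3658354:22 → word bb77d272h → 72 d2 77 bb
2. andi fields op=0x8:7|rd=6:3|imm=733448:22 → word 118b3108h → 08 31 8b 11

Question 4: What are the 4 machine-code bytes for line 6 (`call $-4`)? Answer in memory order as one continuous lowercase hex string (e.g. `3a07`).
fcffff33

line 6 (call): pack op=0x19:7|imm=-4:25 = 0x33fffffc; little→ fc ff ff 33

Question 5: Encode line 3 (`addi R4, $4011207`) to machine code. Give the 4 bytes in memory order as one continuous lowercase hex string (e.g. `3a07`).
c7343dbb

L3: addi op=0x5d:7|rd=4:3|imm=4011207:22 ⇒ 0xbb3d34c7 ⇒ little c7 34 3d bb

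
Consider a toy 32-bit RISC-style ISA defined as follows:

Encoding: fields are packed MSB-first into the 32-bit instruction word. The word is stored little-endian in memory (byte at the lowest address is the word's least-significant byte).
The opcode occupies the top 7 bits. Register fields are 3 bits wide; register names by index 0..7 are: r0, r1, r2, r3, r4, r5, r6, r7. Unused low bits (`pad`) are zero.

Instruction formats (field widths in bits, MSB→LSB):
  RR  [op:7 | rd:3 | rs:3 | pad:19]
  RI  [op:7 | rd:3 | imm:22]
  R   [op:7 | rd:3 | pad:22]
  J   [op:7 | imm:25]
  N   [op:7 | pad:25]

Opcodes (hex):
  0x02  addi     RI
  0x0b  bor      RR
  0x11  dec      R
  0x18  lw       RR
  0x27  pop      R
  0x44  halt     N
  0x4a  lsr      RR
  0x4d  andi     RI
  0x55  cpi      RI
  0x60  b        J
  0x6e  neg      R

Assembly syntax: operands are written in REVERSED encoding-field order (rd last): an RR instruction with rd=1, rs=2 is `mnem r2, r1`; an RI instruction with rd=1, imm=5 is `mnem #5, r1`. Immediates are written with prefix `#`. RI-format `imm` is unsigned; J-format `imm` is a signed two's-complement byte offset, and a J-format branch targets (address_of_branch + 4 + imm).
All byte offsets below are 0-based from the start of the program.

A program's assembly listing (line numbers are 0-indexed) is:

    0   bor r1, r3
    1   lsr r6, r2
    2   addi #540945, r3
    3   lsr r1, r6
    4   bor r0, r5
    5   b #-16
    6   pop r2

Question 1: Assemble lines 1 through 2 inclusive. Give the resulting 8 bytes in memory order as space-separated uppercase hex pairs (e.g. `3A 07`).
00 00 B0 94 11 41 C8 04

line 1 (lsr): pack op=0x4a:7|rd=2:3|rs=6:3|pad=0:19 = 0x94b00000; little→ 00 00 b0 94
line 2 (addi): pack op=0x2:7|rd=3:3|imm=540945:22 = 0x04c84111; little→ 11 41 c8 04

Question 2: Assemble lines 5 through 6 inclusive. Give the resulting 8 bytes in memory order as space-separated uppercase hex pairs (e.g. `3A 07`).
F0 FF FF C1 00 00 80 4E

L5: b op=0x60:7|imm=-16:25 ⇒ 0xc1fffff0 ⇒ little f0 ff ff c1
L6: pop op=0x27:7|rd=2:3|pad=0:22 ⇒ 0x4e800000 ⇒ little 00 00 80 4e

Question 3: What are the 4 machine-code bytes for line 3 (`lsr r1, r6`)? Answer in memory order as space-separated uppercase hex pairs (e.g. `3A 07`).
L3: lsr op=0x4a:7|rd=6:3|rs=1:3|pad=0:19 ⇒ 0x95880000 ⇒ little 00 00 88 95

00 00 88 95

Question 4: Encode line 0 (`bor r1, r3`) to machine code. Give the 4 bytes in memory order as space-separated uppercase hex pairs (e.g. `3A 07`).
0. bor fields op=0xb:7|rd=3:3|rs=1:3|pad=0:19 → word 16c80000h → 00 00 c8 16

00 00 C8 16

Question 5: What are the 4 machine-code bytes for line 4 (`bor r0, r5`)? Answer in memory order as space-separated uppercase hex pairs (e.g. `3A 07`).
line 4 (bor): pack op=0xb:7|rd=5:3|rs=0:3|pad=0:19 = 0x17400000; little→ 00 00 40 17

00 00 40 17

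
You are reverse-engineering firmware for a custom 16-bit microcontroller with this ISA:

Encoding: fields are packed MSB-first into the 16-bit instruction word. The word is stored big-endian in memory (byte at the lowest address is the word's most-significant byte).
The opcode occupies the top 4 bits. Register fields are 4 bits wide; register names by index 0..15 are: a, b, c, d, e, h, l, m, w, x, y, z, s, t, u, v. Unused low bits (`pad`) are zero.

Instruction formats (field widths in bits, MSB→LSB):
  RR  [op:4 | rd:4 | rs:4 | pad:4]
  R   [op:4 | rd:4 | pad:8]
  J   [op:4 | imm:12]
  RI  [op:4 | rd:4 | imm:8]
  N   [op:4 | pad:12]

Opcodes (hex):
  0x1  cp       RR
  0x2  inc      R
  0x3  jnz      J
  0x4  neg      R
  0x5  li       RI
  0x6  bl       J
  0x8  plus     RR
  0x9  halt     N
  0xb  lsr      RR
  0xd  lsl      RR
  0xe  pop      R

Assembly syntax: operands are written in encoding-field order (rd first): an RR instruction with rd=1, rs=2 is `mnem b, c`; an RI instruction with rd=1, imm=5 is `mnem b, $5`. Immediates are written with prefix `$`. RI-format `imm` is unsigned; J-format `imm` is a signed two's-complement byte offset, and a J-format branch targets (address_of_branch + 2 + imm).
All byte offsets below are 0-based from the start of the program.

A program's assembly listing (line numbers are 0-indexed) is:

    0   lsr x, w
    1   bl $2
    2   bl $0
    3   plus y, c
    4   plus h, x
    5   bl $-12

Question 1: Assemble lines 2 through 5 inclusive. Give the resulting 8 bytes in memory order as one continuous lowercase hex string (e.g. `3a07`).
60008a2085906ff4

L2: bl op=0x6:4|imm=0:12 ⇒ 0x6000 ⇒ big 60 00
L3: plus op=0x8:4|rd=10:4|rs=2:4|pad=0:4 ⇒ 0x8a20 ⇒ big 8a 20
L4: plus op=0x8:4|rd=5:4|rs=9:4|pad=0:4 ⇒ 0x8590 ⇒ big 85 90
L5: bl op=0x6:4|imm=-12:12 ⇒ 0x6ff4 ⇒ big 6f f4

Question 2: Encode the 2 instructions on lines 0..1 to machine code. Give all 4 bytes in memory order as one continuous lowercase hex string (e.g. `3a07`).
0. lsr fields op=0xb:4|rd=9:4|rs=8:4|pad=0:4 → word b980h → b9 80
1. bl fields op=0x6:4|imm=2:12 → word 6002h → 60 02

b9806002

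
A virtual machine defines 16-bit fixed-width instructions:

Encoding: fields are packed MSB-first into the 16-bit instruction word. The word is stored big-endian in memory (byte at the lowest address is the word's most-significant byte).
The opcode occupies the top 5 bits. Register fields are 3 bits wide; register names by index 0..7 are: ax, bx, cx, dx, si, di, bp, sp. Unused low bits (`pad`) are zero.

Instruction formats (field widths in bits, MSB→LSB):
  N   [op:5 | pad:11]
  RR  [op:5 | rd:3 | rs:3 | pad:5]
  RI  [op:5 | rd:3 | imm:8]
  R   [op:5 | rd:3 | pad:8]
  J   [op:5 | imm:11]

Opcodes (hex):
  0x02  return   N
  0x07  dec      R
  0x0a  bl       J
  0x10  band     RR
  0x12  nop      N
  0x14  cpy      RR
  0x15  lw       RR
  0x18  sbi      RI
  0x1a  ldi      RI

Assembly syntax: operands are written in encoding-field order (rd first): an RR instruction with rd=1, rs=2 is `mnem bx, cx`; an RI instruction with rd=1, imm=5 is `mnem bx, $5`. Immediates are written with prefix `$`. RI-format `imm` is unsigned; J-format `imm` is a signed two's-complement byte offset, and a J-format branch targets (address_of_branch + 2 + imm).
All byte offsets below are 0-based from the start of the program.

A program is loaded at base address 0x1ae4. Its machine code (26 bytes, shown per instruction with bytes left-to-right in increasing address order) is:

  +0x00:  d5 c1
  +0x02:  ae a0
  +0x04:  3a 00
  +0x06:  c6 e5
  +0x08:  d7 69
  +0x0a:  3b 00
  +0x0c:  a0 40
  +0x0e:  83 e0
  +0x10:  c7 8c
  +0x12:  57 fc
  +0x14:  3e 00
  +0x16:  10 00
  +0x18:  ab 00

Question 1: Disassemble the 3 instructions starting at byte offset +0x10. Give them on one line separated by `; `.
sbi sp, $140; bl $-4; dec bp

@+10  big-endian(c7 8c) = 0xc78c
  top 5b → 0x18 → sbi [RI]
  rd: (w>>8)&0x7=0x7 → sp
  imm: (w>>0)&0xff=0x8c → $140
@+12  big-endian(57 fc) = 0x57fc
  top 5b → 0xa → bl [J]
  imm: (w>>0)&0x7ff=0x7fc (s11→-4) → $-4
@+14  big-endian(3e 00) = 0x3e00
  top 5b → 0x7 → dec [R]
  rd: (w>>8)&0x7=0x6 → bp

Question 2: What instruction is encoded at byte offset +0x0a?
dec dx

@+0a  big-endian(3b 00) = 0x3b00
  opcode bits[15:11]=0x7: dec/R
  rd: (w>>8)&0x7=0x3 → dx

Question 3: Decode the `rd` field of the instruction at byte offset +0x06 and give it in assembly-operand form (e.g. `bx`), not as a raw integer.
@+06  big-endian(c6 e5) = 0xc6e5
  opcode bits[15:11]=0x18: sbi/RI
  rd: (w>>8)&0x7=0x6 → bp
  imm: (w>>0)&0xff=0xe5 → $229

bp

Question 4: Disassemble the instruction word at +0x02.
off 0x02: read ae a0 as big → 0xaea0
  op=0xaea0>>11=0x15 ⇒ lw (RR)
  rd@[10:8]=0x6 ⇒ bp
  rs@[7:5]=0x5 ⇒ di

lw bp, di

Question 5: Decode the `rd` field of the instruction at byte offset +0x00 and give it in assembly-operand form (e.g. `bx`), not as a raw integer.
[00] d5 c1 → 0xd5c1
  top 5b → 0x1a → ldi [RI]
  rd@[10:8]=0x5 ⇒ di
  imm@[7:0]=0xc1 ⇒ $193

di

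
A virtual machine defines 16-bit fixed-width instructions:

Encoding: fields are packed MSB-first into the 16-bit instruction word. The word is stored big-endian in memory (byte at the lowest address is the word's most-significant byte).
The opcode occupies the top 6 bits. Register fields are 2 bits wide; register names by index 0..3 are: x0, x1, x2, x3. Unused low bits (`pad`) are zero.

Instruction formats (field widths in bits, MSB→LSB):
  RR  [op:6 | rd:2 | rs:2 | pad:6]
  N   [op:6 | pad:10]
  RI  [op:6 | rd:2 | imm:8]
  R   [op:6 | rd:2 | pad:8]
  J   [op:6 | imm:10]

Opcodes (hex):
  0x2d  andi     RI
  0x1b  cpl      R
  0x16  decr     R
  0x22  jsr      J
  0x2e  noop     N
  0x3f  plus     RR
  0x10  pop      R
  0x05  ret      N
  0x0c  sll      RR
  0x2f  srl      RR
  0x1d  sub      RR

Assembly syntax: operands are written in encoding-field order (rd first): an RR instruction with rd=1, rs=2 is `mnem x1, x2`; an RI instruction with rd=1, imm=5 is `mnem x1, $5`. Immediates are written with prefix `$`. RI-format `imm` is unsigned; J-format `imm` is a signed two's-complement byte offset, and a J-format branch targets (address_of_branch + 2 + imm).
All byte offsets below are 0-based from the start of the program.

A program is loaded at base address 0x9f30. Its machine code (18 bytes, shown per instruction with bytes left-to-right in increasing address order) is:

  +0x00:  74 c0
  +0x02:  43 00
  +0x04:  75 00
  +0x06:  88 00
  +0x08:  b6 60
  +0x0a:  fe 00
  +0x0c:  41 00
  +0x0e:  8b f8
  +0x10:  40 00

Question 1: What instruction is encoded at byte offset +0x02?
[02] 43 00 → 0x4300
  opcode bits[15:10]=0x10: pop/R
  rd@[9:8]=0x3 ⇒ x3

pop x3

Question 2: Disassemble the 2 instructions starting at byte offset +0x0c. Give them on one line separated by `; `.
+0x0c: 41 00 ⇒ word 0x4100 (big)
  opcode bits[15:10]=0x10: pop/R
  rd: (w>>8)&0x3=0x1 → x1
+0x0e: 8b f8 ⇒ word 0x8bf8 (big)
  opcode bits[15:10]=0x22: jsr/J
  imm: (w>>0)&0x3ff=0x3f8 (s10→-8) → $-8

pop x1; jsr $-8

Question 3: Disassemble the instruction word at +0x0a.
+0x0a: fe 00 ⇒ word 0xfe00 (big)
  top 6b → 0x3f → plus [RR]
  rd@[9:8]=0x2 ⇒ x2
  rs@[7:6]=0x0 ⇒ x0

plus x2, x0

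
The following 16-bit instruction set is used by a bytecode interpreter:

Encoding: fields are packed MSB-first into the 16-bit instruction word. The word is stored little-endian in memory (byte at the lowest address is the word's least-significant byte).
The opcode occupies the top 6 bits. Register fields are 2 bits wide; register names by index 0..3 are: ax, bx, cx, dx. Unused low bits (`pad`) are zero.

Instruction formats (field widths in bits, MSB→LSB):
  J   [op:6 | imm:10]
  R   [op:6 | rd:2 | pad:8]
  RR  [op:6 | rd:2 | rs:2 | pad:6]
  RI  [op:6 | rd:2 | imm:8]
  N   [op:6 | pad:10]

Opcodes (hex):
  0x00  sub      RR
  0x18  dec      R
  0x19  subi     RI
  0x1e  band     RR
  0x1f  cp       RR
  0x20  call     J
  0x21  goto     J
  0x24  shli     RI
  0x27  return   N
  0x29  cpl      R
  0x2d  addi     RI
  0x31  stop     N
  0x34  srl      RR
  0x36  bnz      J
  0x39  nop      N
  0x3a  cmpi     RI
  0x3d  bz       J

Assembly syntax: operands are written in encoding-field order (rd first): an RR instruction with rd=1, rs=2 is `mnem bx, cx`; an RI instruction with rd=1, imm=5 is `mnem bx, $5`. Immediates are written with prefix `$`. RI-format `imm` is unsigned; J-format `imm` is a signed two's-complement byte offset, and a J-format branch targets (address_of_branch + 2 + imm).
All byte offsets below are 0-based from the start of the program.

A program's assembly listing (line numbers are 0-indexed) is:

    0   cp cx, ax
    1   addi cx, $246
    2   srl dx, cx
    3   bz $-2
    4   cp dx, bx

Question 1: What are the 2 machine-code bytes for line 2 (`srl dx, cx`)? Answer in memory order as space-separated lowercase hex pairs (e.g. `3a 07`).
2. srl fields op=0x34:6|rd=3:2|rs=2:2|pad=0:6 → word d380h → 80 d3

80 d3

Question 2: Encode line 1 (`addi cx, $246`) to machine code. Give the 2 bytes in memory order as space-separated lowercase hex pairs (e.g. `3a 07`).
1. addi fields op=0x2d:6|rd=2:2|imm=246:8 → word b6f6h → f6 b6

f6 b6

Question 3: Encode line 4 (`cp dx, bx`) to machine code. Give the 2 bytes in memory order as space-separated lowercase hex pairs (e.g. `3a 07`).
40 7f

L4: cp op=0x1f:6|rd=3:2|rs=1:2|pad=0:6 ⇒ 0x7f40 ⇒ little 40 7f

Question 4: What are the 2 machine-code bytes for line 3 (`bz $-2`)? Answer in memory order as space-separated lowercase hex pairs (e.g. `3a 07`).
fe f7

line 3 (bz): pack op=0x3d:6|imm=-2:10 = 0xf7fe; little→ fe f7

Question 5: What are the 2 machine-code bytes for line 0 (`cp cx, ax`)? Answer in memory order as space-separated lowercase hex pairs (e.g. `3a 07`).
00 7e

0. cp fields op=0x1f:6|rd=2:2|rs=0:2|pad=0:6 → word 7e00h → 00 7e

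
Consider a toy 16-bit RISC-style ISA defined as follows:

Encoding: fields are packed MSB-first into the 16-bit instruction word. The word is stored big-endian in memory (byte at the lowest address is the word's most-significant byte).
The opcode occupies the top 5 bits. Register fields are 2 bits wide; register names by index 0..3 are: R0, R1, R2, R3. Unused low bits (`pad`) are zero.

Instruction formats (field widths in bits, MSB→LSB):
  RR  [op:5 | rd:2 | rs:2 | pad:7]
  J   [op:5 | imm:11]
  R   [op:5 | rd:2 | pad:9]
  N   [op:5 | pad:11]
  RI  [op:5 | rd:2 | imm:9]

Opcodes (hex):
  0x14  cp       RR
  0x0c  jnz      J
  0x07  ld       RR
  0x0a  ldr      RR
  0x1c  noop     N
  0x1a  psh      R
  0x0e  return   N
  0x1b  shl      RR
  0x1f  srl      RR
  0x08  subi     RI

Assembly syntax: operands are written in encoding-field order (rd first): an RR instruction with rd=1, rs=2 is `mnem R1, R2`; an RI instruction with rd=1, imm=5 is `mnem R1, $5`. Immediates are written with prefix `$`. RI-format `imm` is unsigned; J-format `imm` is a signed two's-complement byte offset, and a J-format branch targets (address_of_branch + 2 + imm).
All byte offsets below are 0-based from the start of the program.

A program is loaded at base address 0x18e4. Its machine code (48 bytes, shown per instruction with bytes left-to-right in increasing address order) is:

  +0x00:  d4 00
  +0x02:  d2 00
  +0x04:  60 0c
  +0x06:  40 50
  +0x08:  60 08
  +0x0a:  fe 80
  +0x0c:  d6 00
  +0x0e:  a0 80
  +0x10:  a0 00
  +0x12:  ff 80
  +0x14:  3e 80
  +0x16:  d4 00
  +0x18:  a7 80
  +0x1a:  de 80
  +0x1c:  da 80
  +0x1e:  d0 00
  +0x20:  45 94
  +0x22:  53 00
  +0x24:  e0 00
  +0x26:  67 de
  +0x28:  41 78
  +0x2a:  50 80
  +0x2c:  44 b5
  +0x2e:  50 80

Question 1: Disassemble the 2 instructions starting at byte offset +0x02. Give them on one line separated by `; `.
psh R1; jnz $12

@+02  big-endian(d2 00) = 0xd200
  op=0xd200>>11=0x1a ⇒ psh (R)
  rd@[10:9]=0x1 ⇒ R1
@+04  big-endian(60 0c) = 0x600c
  op=0x600c>>11=0xc ⇒ jnz (J)
  imm@[10:0]=0xc ⇒ $12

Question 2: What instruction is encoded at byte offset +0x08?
jnz $8

off 0x08: read 60 08 as big → 0x6008
  top 5b → 0xc → jnz [J]
  [10:0] imm=8 = $8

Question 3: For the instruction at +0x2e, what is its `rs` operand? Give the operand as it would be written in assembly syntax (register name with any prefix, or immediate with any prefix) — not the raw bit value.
R1

off 0x2e: read 50 80 as big → 0x5080
  top 5b → 0xa → ldr [RR]
  rd@[10:9]=0x0 ⇒ R0
  rs@[8:7]=0x1 ⇒ R1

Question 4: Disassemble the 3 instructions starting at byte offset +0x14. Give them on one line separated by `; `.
ld R3, R1; psh R2; cp R3, R3

+0x14: 3e 80 ⇒ word 0x3e80 (big)
  top 5b → 0x7 → ld [RR]
  rd@[10:9]=0x3 ⇒ R3
  rs@[8:7]=0x1 ⇒ R1
+0x16: d4 00 ⇒ word 0xd400 (big)
  top 5b → 0x1a → psh [R]
  rd@[10:9]=0x2 ⇒ R2
+0x18: a7 80 ⇒ word 0xa780 (big)
  top 5b → 0x14 → cp [RR]
  rd@[10:9]=0x3 ⇒ R3
  rs@[8:7]=0x3 ⇒ R3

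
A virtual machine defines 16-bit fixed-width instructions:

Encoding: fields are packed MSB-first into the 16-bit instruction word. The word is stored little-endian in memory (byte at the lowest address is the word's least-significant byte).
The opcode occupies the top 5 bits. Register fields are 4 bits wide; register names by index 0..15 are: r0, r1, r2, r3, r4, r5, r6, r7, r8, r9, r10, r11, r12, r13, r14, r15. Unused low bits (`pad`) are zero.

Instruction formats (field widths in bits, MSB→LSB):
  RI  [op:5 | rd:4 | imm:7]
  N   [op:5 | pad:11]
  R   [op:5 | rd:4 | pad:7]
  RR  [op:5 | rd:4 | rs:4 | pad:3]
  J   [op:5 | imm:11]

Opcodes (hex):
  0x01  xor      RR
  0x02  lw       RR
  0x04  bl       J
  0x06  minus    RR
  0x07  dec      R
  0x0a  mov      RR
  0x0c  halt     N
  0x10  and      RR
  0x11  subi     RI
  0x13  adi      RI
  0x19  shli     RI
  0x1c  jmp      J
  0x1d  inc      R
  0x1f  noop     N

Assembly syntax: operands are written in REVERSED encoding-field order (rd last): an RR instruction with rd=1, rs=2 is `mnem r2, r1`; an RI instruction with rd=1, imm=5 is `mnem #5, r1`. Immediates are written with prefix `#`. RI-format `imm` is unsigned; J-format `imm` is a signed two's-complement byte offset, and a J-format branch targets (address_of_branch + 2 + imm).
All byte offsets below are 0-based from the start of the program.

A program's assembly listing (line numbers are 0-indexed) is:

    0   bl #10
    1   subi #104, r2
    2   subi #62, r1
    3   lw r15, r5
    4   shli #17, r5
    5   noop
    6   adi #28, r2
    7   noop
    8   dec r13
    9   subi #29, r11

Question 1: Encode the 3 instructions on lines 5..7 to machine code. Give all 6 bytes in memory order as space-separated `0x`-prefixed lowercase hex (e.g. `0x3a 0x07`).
5. noop fields op=0x1f:5|pad=0:11 → word f800h → 00 f8
6. adi fields op=0x13:5|rd=2:4|imm=28:7 → word 991ch → 1c 99
7. noop fields op=0x1f:5|pad=0:11 → word f800h → 00 f8

0x00 0xf8 0x1c 0x99 0x00 0xf8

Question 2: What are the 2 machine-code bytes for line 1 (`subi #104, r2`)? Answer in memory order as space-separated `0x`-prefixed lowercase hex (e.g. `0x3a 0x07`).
1. subi fields op=0x11:5|rd=2:4|imm=104:7 → word 8968h → 68 89

0x68 0x89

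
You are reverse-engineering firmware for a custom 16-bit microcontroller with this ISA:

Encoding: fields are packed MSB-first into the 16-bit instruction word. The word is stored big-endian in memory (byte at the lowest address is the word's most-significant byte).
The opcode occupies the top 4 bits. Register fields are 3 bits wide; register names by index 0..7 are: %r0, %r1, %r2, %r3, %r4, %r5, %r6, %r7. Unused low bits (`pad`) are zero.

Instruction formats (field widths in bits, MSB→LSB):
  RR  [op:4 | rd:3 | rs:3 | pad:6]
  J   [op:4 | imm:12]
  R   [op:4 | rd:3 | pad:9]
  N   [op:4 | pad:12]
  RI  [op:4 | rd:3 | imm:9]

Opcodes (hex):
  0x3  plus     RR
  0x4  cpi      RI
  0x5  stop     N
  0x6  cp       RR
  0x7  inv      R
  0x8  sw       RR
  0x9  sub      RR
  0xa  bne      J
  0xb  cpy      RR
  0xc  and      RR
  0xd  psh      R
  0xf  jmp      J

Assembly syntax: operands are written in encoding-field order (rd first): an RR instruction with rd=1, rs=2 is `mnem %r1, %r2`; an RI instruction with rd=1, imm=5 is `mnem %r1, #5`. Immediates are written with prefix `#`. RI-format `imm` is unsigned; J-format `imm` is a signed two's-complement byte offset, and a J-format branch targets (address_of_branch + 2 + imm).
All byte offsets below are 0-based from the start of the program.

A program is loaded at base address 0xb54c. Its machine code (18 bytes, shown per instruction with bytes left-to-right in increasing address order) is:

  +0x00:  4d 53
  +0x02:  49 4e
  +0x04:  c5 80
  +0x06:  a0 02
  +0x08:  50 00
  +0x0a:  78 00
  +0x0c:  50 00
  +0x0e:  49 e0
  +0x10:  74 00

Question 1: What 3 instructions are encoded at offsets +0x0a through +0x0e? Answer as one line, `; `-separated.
inv %r4; stop; cpi %r4, #480

[0a] 78 00 → 0x7800
  top 4b → 0x7 → inv [R]
  rd@[11:9]=0x4 ⇒ %r4
[0c] 50 00 → 0x5000
  top 4b → 0x5 → stop [N]
[0e] 49 e0 → 0x49e0
  top 4b → 0x4 → cpi [RI]
  rd@[11:9]=0x4 ⇒ %r4
  imm@[8:0]=0x1e0 ⇒ #480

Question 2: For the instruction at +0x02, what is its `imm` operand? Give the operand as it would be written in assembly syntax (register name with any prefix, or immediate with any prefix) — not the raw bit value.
#334

+0x02: 49 4e ⇒ word 0x494e (big)
  top 4b → 0x4 → cpi [RI]
  rd: (w>>9)&0x7=0x4 → %r4
  imm: (w>>0)&0x1ff=0x14e → #334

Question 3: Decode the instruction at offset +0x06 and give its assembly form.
bne #2

[06] a0 02 → 0xa002
  top 4b → 0xa → bne [J]
  imm: (w>>0)&0xfff=0x2 → #2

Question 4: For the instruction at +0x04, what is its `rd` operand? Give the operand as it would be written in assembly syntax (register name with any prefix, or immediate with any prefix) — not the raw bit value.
%r2

+0x04: c5 80 ⇒ word 0xc580 (big)
  op=0xc580>>12=0xc ⇒ and (RR)
  rd: (w>>9)&0x7=0x2 → %r2
  rs: (w>>6)&0x7=0x6 → %r6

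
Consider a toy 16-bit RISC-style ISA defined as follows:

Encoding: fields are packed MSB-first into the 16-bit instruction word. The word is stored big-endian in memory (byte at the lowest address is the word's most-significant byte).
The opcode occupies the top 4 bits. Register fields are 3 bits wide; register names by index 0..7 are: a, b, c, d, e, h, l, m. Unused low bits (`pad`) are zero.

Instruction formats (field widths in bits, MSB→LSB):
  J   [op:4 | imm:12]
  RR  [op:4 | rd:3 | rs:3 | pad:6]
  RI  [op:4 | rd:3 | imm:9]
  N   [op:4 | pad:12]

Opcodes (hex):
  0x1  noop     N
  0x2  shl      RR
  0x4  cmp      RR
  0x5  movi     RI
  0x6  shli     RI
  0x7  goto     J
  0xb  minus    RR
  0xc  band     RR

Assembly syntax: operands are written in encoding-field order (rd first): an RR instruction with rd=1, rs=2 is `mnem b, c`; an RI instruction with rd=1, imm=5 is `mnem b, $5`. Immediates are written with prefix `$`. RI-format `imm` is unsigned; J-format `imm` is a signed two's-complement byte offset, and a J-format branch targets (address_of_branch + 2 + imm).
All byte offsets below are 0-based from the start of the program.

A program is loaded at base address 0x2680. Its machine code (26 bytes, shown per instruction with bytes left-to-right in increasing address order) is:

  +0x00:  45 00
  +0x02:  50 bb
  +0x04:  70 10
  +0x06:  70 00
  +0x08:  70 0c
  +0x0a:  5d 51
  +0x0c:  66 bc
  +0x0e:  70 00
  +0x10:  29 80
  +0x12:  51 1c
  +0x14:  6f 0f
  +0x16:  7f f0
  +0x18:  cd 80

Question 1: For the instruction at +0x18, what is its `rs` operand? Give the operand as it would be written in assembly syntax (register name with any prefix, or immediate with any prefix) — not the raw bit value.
+0x18: cd 80 ⇒ word 0xcd80 (big)
  op=0xcd80>>12=0xc ⇒ band (RR)
  [11:9] rd=6 = l
  [8:6] rs=6 = l

l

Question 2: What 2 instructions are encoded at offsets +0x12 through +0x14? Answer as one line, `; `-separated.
movi a, $284; shli m, $271

@+12  big-endian(51 1c) = 0x511c
  top 4b → 0x5 → movi [RI]
  rd: (w>>9)&0x7=0x0 → a
  imm: (w>>0)&0x1ff=0x11c → $284
@+14  big-endian(6f 0f) = 0x6f0f
  top 4b → 0x6 → shli [RI]
  rd: (w>>9)&0x7=0x7 → m
  imm: (w>>0)&0x1ff=0x10f → $271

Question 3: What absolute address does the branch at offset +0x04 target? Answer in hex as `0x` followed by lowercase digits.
0x2696

off 0x04: read 70 10 as big → 0x7010
  top 4b → 0x7 → goto [J]
  imm: (w>>0)&0xfff=0x10 → $16
  target = base 0x2680 + off 0x04 + 2 + imm 16 = 0x2696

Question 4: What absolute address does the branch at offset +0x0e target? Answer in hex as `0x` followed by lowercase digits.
0x2690

@+0e  big-endian(70 00) = 0x7000
  opcode bits[15:12]=0x7: goto/J
  [11:0] imm=0 = $0
  target = base 0x2680 + off 0x0e + 2 + imm 0 = 0x2690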